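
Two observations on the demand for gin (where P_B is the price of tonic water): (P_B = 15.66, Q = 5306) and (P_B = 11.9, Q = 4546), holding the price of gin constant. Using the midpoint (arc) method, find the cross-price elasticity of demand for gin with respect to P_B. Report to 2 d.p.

ΔQ_A = 4546 − 5306 = -760; ΔP_B = 11.9 − 15.66 = -3.76.
Midpoints: Q̄_A = 4926.0, P̄_B = 13.78.
ε = (ΔQ_A/Q̄_A)/(ΔP_B/P̄_B) = (-760/4926.0)/(-3.76/13.78) ≈ 0.57.

0.57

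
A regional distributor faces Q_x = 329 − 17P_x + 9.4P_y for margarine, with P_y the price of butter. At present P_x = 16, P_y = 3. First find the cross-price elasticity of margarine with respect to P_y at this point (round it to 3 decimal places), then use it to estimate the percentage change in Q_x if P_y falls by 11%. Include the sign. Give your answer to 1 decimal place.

At P_x = 16, P_y = 3: Q_x = 85.2.
∂Q_x/∂P_y = 9.4.
ε = (∂Q_x/∂P_y)(P_y/Q_x) = 9.4000 × 3/85.2 ≈ 0.331.
%ΔQ_x ≈ ε × %ΔP_y = 0.331 × (-11%) = -3.6%.

-3.6%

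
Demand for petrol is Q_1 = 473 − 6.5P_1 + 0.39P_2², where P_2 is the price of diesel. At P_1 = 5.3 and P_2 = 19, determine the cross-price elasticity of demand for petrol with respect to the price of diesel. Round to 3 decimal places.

0.486

At P_1 = 5.3 and P_2 = 19: Q_1 = 579.34.
∂Q_1/∂P_2 = 0.78P_2 = 0.78(19) = 14.8200.
ε = (∂Q_1/∂P_2)(P_2/Q_1) = 14.8200 × (19/579.34) ≈ 0.486.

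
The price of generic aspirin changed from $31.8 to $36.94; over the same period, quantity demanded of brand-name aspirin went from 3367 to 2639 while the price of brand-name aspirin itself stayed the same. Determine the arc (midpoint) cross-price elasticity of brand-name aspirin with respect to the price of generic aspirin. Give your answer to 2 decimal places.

ΔQ_A = 2639 − 3367 = -728; ΔP_B = 36.94 − 31.8 = 5.14.
Midpoints: Q̄_A = 3003.0, P̄_B = 34.37.
ε = (ΔQ_A/Q̄_A)/(ΔP_B/P̄_B) = (-728/3003.0)/(5.14/34.37) ≈ -1.62.
ε < 0: brand-name aspirin and generic aspirin are complements.

-1.62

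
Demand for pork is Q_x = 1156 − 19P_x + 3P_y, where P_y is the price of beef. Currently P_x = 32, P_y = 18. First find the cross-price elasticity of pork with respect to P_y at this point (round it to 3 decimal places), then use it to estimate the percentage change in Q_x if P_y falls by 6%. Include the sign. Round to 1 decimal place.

At P_x = 32, P_y = 18: Q_x = 602.
∂Q_x/∂P_y = 3.
ε = (∂Q_x/∂P_y)(P_y/Q_x) = 3.0000 × 18/602 ≈ 0.090.
%ΔQ_x ≈ ε × %ΔP_y = 0.090 × (-6%) = -0.5%.

-0.5%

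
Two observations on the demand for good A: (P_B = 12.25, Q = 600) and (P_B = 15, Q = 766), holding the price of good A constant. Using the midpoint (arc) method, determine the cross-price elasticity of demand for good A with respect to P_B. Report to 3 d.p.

ΔQ_A = 766 − 600 = 166; ΔP_B = 15 − 12.25 = 2.75.
Midpoints: Q̄_A = 683.0, P̄_B = 13.62.
ε = (ΔQ_A/Q̄_A)/(ΔP_B/P̄_B) = (166/683.0)/(2.75/13.62) ≈ 1.204.
ε > 0: good A and good B are substitutes.

1.204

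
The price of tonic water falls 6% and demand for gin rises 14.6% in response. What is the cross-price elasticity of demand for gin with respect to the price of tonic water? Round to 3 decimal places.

ε = (%ΔQ of gin) / (%ΔP of tonic water) = (14.6%) / (-6%) ≈ -2.433.

-2.433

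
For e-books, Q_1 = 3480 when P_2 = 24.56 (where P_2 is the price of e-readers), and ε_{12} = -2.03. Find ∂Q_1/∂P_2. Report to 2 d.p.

-287.64

ε = (∂Q_1/∂P_2)·(P_2/Q_1) ⇒ ∂Q_1/∂P_2 = ε·Q_1/P_2 = -2.03 × 3480/24.56 ≈ -287.64.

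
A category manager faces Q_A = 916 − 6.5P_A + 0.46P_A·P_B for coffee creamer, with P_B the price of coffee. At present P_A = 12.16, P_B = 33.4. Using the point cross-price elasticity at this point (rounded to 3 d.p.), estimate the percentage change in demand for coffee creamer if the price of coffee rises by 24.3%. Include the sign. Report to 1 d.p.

4.4%

At P_A = 12.16, P_B = 33.4: Q_A = 1023.786.
∂Q_A/∂P_B = 0.46P_A = 5.5936.
ε = (∂Q_A/∂P_B)(P_B/Q_A) = 5.5936 × 33.4/1023.786 ≈ 0.182.
%ΔQ_A ≈ ε × %ΔP_B = 0.182 × (24.3%) = 4.4%.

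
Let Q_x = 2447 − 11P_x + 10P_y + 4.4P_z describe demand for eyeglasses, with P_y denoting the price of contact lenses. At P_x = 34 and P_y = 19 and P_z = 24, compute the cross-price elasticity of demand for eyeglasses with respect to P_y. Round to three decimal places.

At P_x = 34 and P_y = 19 and P_z = 24: Q_x = 2368.6.
∂Q_x/∂P_y = 10.
ε = (∂Q_x/∂P_y)(P_y/Q_x) = 10 × (19/2368.6) ≈ 0.080.

0.080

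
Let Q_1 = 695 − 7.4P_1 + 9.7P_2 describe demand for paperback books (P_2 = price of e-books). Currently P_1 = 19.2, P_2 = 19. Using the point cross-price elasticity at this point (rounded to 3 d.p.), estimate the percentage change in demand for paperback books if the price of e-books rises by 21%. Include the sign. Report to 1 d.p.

At P_1 = 19.2, P_2 = 19: Q_1 = 737.22.
∂Q_1/∂P_2 = 9.7.
ε = (∂Q_1/∂P_2)(P_2/Q_1) = 9.7000 × 19/737.22 ≈ 0.250.
%ΔQ_1 ≈ ε × %ΔP_2 = 0.250 × (21%) = 5.3%.

5.3%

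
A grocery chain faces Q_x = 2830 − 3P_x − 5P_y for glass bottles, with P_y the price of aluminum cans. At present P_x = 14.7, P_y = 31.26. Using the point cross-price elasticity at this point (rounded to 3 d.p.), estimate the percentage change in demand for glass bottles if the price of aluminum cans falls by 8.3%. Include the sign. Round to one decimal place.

At P_x = 14.7, P_y = 31.26: Q_x = 2629.6.
∂Q_x/∂P_y = -5.
ε = (∂Q_x/∂P_y)(P_y/Q_x) = -5.0000 × 31.26/2629.6 ≈ -0.059.
%ΔQ_x ≈ ε × %ΔP_y = -0.059 × (-8.3%) = 0.5%.

0.5%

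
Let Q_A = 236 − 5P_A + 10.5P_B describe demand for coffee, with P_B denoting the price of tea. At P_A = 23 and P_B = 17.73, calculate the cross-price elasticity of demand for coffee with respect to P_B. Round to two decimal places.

At P_A = 23 and P_B = 17.73: Q_A = 307.165.
∂Q_A/∂P_B = 10.5.
ε = (∂Q_A/∂P_B)(P_B/Q_A) = 10.5 × (17.73/307.165) ≈ 0.61.

0.61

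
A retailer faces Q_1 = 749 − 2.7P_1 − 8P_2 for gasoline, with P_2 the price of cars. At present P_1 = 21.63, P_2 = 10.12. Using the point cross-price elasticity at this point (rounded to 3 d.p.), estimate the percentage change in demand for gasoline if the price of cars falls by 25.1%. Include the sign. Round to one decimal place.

3.3%

At P_1 = 21.63, P_2 = 10.12: Q_1 = 609.639.
∂Q_1/∂P_2 = -8.
ε = (∂Q_1/∂P_2)(P_2/Q_1) = -8.0000 × 10.12/609.639 ≈ -0.133.
%ΔQ_1 ≈ ε × %ΔP_2 = -0.133 × (-25.1%) = 3.3%.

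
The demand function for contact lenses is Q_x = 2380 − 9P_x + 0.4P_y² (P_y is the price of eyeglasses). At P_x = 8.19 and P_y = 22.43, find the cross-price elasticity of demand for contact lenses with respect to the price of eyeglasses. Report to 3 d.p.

0.161

At P_x = 8.19 and P_y = 22.43: Q_x = 2507.532.
∂Q_x/∂P_y = 0.8P_y = 0.8(22.43) = 17.9440.
ε = (∂Q_x/∂P_y)(P_y/Q_x) = 17.9440 × (22.43/2507.532) ≈ 0.161.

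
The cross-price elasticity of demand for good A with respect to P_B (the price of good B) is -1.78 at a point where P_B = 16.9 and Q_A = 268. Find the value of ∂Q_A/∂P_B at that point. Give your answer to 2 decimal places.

-28.23

ε = (∂Q_A/∂P_B)·(P_B/Q_A) ⇒ ∂Q_A/∂P_B = ε·Q_A/P_B = -1.78 × 268/16.9 ≈ -28.23.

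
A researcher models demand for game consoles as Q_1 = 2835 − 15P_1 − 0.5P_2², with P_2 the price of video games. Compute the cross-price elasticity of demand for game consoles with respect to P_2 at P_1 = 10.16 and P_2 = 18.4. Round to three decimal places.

-0.135

At P_1 = 10.16 and P_2 = 18.4: Q_1 = 2513.32.
∂Q_1/∂P_2 = -1P_2 = -1(18.4) = -18.4000.
ε = (∂Q_1/∂P_2)(P_2/Q_1) = -18.4000 × (18.4/2513.32) ≈ -0.135.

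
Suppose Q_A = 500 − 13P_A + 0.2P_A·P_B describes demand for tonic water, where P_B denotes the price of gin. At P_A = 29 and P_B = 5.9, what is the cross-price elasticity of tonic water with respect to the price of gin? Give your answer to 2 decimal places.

0.22

At P_A = 29 and P_B = 5.9: Q_A = 157.22.
∂Q_A/∂P_B = 0.2P_A = 0.2(29) = 5.8000.
ε = (∂Q_A/∂P_B)(P_B/Q_A) = 5.8000 × (5.9/157.22) ≈ 0.22.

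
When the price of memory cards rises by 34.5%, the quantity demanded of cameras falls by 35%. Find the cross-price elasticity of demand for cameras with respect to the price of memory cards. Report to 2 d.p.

ε = (%ΔQ of cameras) / (%ΔP of memory cards) = (-35%) / (34.5%) ≈ -1.01.
Negative cross-price elasticity: complements.

-1.01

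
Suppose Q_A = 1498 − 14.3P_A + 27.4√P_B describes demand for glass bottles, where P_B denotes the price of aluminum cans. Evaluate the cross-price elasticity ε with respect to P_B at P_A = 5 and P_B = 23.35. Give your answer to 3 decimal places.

0.042

At P_A = 5 and P_B = 23.35: Q_A = 1558.902.
∂Q_A/∂P_B = 27.4/(2√P_B) = 27.4/(2√23.35) = 2.8352.
ε = (∂Q_A/∂P_B)(P_B/Q_A) = 2.8352 × (23.35/1558.902) ≈ 0.042.
ε > 0: substitutes.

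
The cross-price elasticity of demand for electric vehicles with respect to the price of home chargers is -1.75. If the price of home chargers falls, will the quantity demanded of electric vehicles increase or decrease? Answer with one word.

ε < 0 and the price of home chargers falls, so the quantity of electric vehicles moves in the opposite direction: it increases.

increase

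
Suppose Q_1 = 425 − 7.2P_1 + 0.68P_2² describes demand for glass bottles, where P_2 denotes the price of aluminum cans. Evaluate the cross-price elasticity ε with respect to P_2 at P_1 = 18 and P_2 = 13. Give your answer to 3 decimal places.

At P_1 = 18 and P_2 = 13: Q_1 = 410.32.
∂Q_1/∂P_2 = 1.36P_2 = 1.36(13) = 17.6800.
ε = (∂Q_1/∂P_2)(P_2/Q_1) = 17.6800 × (13/410.32) ≈ 0.560.

0.560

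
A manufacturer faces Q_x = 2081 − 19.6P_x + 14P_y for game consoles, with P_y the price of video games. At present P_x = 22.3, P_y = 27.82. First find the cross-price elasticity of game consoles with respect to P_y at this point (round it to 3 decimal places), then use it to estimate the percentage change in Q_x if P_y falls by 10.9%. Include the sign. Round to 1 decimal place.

At P_x = 22.3, P_y = 27.82: Q_x = 2033.4.
∂Q_x/∂P_y = 14.
ε = (∂Q_x/∂P_y)(P_y/Q_x) = 14.0000 × 27.82/2033.4 ≈ 0.192.
%ΔQ_x ≈ ε × %ΔP_y = 0.192 × (-10.9%) = -2.1%.

-2.1%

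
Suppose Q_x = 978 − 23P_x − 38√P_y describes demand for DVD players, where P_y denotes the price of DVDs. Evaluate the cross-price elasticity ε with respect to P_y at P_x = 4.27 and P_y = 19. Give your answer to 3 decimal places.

At P_x = 4.27 and P_y = 19: Q_x = 714.152.
∂Q_x/∂P_y = -38/(2√P_y) = -38/(2√19) = -4.3589.
ε = (∂Q_x/∂P_y)(P_y/Q_x) = -4.3589 × (19/714.152) ≈ -0.116.
ε < 0: complements.

-0.116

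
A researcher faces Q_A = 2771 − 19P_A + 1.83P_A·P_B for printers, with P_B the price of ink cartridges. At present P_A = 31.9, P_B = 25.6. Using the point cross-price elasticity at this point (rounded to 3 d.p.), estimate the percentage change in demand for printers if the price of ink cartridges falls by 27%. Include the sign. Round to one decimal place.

At P_A = 31.9, P_B = 25.6: Q_A = 3659.351.
∂Q_A/∂P_B = 1.83P_A = 58.3770.
ε = (∂Q_A/∂P_B)(P_B/Q_A) = 58.3770 × 25.6/3659.351 ≈ 0.408.
%ΔQ_A ≈ ε × %ΔP_B = 0.408 × (-27%) = -11.0%.

-11.0%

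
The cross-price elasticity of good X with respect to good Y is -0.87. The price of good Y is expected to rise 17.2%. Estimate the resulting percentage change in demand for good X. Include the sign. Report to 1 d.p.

-15.0%

%ΔQ ≈ ε × %ΔP of good Y = -0.87 × (17.2%) = -15.0%.
Demand for good X falls by about 15.0%.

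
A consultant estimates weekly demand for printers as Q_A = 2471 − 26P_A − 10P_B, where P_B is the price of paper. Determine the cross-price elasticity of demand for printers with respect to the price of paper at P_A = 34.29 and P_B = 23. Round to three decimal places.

-0.170

At P_A = 34.29 and P_B = 23: Q_A = 1349.46.
∂Q_A/∂P_B = -10.
ε = (∂Q_A/∂P_B)(P_B/Q_A) = -10 × (23/1349.46) ≈ -0.170.
Since ε < 0, printers and paper are complements.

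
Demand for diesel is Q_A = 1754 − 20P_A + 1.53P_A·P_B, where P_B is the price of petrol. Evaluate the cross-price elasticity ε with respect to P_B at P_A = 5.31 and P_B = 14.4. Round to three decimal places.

0.066

At P_A = 5.31 and P_B = 14.4: Q_A = 1764.790.
∂Q_A/∂P_B = 1.53P_A = 1.53(5.31) = 8.1243.
ε = (∂Q_A/∂P_B)(P_B/Q_A) = 8.1243 × (14.4/1764.790) ≈ 0.066.
ε > 0: substitutes.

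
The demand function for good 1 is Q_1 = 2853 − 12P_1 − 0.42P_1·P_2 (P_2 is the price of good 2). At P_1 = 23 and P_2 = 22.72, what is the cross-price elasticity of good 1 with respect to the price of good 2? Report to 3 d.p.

-0.093

At P_1 = 23 and P_2 = 22.72: Q_1 = 2357.525.
∂Q_1/∂P_2 = -0.42P_1 = -0.42(23) = -9.6600.
ε = (∂Q_1/∂P_2)(P_2/Q_1) = -9.6600 × (22.72/2357.525) ≈ -0.093.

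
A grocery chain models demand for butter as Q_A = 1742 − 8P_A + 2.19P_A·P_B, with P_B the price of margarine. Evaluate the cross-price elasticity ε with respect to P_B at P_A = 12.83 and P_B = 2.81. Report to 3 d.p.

At P_A = 12.83 and P_B = 2.81: Q_A = 1718.315.
∂Q_A/∂P_B = 2.19P_A = 2.19(12.83) = 28.0977.
ε = (∂Q_A/∂P_B)(P_B/Q_A) = 28.0977 × (2.81/1718.315) ≈ 0.046.
ε > 0: substitutes.

0.046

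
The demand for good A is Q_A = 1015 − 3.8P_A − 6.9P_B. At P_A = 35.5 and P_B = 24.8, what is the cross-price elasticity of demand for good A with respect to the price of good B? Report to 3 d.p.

-0.241

At P_A = 35.5 and P_B = 24.8: Q_A = 708.98.
∂Q_A/∂P_B = -6.9.
ε = (∂Q_A/∂P_B)(P_B/Q_A) = -6.9 × (24.8/708.98) ≈ -0.241.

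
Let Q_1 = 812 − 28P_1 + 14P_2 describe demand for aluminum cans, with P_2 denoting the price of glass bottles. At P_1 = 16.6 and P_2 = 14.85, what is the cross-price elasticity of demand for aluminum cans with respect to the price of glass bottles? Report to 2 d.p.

0.37

At P_1 = 16.6 and P_2 = 14.85: Q_1 = 555.1.
∂Q_1/∂P_2 = 14.
ε = (∂Q_1/∂P_2)(P_2/Q_1) = 14 × (14.85/555.1) ≈ 0.37.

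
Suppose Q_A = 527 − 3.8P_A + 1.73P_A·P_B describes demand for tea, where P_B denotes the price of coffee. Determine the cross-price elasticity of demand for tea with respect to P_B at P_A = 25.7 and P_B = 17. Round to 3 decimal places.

At P_A = 25.7 and P_B = 17: Q_A = 1185.177.
∂Q_A/∂P_B = 1.73P_A = 1.73(25.7) = 44.4610.
ε = (∂Q_A/∂P_B)(P_B/Q_A) = 44.4610 × (17/1185.177) ≈ 0.638.
ε > 0: substitutes.

0.638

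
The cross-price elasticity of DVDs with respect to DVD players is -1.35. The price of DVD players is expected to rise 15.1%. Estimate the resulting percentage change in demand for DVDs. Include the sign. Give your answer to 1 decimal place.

%ΔQ ≈ ε × %ΔP of DVD players = -1.35 × (15.1%) = -20.4%.

-20.4%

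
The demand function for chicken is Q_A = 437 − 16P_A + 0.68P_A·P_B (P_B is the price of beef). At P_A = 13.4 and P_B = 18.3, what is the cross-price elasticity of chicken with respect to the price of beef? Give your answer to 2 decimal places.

0.43

At P_A = 13.4 and P_B = 18.3: Q_A = 389.350.
∂Q_A/∂P_B = 0.68P_A = 0.68(13.4) = 9.1120.
ε = (∂Q_A/∂P_B)(P_B/Q_A) = 9.1120 × (18.3/389.350) ≈ 0.43.
ε > 0: substitutes.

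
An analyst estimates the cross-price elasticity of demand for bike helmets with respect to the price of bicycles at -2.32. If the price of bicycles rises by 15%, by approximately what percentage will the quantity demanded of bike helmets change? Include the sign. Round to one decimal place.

%ΔQ ≈ ε × %ΔP of bicycles = -2.32 × (15%) = -34.8%.

-34.8%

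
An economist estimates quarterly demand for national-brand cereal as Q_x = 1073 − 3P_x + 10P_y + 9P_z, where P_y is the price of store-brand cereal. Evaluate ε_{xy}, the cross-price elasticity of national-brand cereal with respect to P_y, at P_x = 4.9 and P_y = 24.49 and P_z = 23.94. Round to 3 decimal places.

0.161

At P_x = 4.9 and P_y = 24.49 and P_z = 23.94: Q_x = 1518.66.
∂Q_x/∂P_y = 10.
ε = (∂Q_x/∂P_y)(P_y/Q_x) = 10 × (24.49/1518.66) ≈ 0.161.
Since ε > 0, national-brand cereal and store-brand cereal are substitutes.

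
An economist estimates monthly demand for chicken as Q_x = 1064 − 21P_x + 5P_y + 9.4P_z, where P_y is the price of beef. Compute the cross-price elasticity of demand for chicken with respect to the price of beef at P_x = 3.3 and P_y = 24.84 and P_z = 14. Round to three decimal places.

0.099

At P_x = 3.3 and P_y = 24.84 and P_z = 14: Q_x = 1250.5.
∂Q_x/∂P_y = 5.
ε = (∂Q_x/∂P_y)(P_y/Q_x) = 5 × (24.84/1250.5) ≈ 0.099.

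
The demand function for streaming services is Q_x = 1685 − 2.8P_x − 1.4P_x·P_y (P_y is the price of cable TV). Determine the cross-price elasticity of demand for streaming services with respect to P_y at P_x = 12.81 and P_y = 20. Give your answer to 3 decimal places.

-0.278

At P_x = 12.81 and P_y = 20: Q_x = 1290.452.
∂Q_x/∂P_y = -1.4P_x = -1.4(12.81) = -17.9340.
ε = (∂Q_x/∂P_y)(P_y/Q_x) = -17.9340 × (20/1290.452) ≈ -0.278.
ε < 0: complements.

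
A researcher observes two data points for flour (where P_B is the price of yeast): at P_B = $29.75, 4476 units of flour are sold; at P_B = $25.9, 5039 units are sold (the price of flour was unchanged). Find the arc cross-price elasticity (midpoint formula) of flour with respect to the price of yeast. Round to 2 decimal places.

-0.86

ΔQ_A = 5039 − 4476 = 563; ΔP_B = 25.9 − 29.75 = -3.85.
Midpoints: Q̄_A = 4757.5, P̄_B = 27.82.
ε = (ΔQ_A/Q̄_A)/(ΔP_B/P̄_B) = (563/4757.5)/(-3.85/27.82) ≈ -0.86.
ε < 0: flour and yeast are complements.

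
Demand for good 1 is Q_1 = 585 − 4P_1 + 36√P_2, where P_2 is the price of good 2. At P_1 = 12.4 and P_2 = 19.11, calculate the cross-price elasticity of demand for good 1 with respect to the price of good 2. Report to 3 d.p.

At P_1 = 12.4 and P_2 = 19.11: Q_1 = 692.774.
∂Q_1/∂P_2 = 36/(2√P_2) = 36/(2√19.11) = 4.1176.
ε = (∂Q_1/∂P_2)(P_2/Q_1) = 4.1176 × (19.11/692.774) ≈ 0.114.
ε > 0: substitutes.

0.114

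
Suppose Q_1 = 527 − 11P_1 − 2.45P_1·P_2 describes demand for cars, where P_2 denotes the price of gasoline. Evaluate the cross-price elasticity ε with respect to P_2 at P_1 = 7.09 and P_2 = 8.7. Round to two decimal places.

-0.51

At P_1 = 7.09 and P_2 = 8.7: Q_1 = 297.887.
∂Q_1/∂P_2 = -2.45P_1 = -2.45(7.09) = -17.3705.
ε = (∂Q_1/∂P_2)(P_2/Q_1) = -17.3705 × (8.7/297.887) ≈ -0.51.
ε < 0: complements.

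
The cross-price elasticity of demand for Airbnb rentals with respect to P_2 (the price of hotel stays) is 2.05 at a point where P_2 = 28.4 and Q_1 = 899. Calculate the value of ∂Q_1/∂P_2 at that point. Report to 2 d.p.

ε = (∂Q_1/∂P_2)·(P_2/Q_1) ⇒ ∂Q_1/∂P_2 = ε·Q_1/P_2 = 2.05 × 899/28.4 ≈ 64.89.

64.89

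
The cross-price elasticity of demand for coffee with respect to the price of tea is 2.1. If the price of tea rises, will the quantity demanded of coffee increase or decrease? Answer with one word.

increase

ε > 0 and the price of tea rises, so the quantity of coffee moves in the same direction: it increases.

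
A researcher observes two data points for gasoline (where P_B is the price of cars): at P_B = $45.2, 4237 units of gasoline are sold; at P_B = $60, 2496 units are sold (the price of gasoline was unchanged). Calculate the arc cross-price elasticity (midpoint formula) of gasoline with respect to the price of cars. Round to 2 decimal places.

ΔQ_A = 2496 − 4237 = -1741; ΔP_B = 60 − 45.2 = 14.8.
Midpoints: Q̄_A = 3366.5, P̄_B = 52.60.
ε = (ΔQ_A/Q̄_A)/(ΔP_B/P̄_B) = (-1741/3366.5)/(14.8/52.60) ≈ -1.84.

-1.84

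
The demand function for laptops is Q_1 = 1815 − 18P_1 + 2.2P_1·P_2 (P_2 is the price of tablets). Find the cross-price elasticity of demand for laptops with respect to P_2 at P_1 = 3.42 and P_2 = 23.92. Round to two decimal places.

0.09

At P_1 = 3.42 and P_2 = 23.92: Q_1 = 1933.414.
∂Q_1/∂P_2 = 2.2P_1 = 2.2(3.42) = 7.5240.
ε = (∂Q_1/∂P_2)(P_2/Q_1) = 7.5240 × (23.92/1933.414) ≈ 0.09.
ε > 0: substitutes.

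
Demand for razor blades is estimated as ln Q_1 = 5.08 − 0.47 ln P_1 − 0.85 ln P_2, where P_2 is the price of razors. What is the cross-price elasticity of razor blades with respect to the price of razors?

-0.85

In a log-linear (constant-elasticity) demand function, the coefficient on ln P_2 is the cross-price elasticity.
ε = -0.85. Negative, so razor blades and razors are complements.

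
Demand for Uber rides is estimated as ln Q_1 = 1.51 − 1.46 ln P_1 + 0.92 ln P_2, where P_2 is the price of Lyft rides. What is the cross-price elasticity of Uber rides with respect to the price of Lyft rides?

In a log-linear (constant-elasticity) demand function, the coefficient on ln P_2 is the cross-price elasticity.
ε = 0.92. Positive, so Uber rides and Lyft rides are substitutes.

0.92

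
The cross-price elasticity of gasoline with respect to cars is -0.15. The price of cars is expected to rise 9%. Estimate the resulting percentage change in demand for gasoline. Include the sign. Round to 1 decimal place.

-1.4%

%ΔQ ≈ ε × %ΔP of cars = -0.15 × (9%) = -1.4%.
Demand for gasoline falls by about 1.4%.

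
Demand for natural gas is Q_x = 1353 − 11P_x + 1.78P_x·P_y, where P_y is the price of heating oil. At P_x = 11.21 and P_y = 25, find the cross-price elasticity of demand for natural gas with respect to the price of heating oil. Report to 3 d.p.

At P_x = 11.21 and P_y = 25: Q_x = 1728.535.
∂Q_x/∂P_y = 1.78P_x = 1.78(11.21) = 19.9538.
ε = (∂Q_x/∂P_y)(P_y/Q_x) = 19.9538 × (25/1728.535) ≈ 0.289.

0.289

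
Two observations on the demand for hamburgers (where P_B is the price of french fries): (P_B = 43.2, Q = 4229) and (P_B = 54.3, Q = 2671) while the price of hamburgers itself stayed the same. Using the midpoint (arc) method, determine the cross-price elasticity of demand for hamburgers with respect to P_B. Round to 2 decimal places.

-1.98

ΔQ_A = 2671 − 4229 = -1558; ΔP_B = 54.3 − 43.2 = 11.1.
Midpoints: Q̄_A = 3450.0, P̄_B = 48.75.
ε = (ΔQ_A/Q̄_A)/(ΔP_B/P̄_B) = (-1558/3450.0)/(11.1/48.75) ≈ -1.98.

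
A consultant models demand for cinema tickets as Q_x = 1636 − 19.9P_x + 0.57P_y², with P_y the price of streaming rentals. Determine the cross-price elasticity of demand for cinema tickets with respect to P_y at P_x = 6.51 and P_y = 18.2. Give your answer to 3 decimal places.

At P_x = 6.51 and P_y = 18.2: Q_x = 1695.258.
∂Q_x/∂P_y = 1.14P_y = 1.14(18.2) = 20.7480.
ε = (∂Q_x/∂P_y)(P_y/Q_x) = 20.7480 × (18.2/1695.258) ≈ 0.223.

0.223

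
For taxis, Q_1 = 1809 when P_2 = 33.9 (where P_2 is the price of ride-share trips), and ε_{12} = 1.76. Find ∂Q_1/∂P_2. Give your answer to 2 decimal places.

93.92

ε = (∂Q_1/∂P_2)·(P_2/Q_1) ⇒ ∂Q_1/∂P_2 = ε·Q_1/P_2 = 1.76 × 1809/33.9 ≈ 93.92.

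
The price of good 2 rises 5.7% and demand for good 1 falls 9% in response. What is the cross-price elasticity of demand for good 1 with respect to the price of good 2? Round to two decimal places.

ε = (%ΔQ of good 1) / (%ΔP of good 2) = (-9%) / (5.7%) ≈ -1.58.

-1.58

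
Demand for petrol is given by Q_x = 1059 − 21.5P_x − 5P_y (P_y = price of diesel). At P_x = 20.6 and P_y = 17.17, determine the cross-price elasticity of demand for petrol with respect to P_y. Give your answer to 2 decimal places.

-0.16

At P_x = 20.6 and P_y = 17.17: Q_x = 530.25.
∂Q_x/∂P_y = -5.
ε = (∂Q_x/∂P_y)(P_y/Q_x) = -5 × (17.17/530.25) ≈ -0.16.
Since ε < 0, petrol and diesel are complements.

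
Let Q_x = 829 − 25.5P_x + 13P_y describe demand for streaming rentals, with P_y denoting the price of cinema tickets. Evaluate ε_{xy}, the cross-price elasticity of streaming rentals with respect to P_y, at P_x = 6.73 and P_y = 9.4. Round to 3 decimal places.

At P_x = 6.73 and P_y = 9.4: Q_x = 779.585.
∂Q_x/∂P_y = 13.
ε = (∂Q_x/∂P_y)(P_y/Q_x) = 13 × (9.4/779.585) ≈ 0.157.
Since ε > 0, streaming rentals and cinema tickets are substitutes.

0.157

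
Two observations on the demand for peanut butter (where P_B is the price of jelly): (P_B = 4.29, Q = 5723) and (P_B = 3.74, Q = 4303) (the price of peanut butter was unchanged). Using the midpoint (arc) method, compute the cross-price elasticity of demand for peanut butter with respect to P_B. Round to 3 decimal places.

2.068

ΔQ_A = 4303 − 5723 = -1420; ΔP_B = 3.74 − 4.29 = -0.55.
Midpoints: Q̄_A = 5013.0, P̄_B = 4.02.
ε = (ΔQ_A/Q̄_A)/(ΔP_B/P̄_B) = (-1420/5013.0)/(-0.55/4.02) ≈ 2.068.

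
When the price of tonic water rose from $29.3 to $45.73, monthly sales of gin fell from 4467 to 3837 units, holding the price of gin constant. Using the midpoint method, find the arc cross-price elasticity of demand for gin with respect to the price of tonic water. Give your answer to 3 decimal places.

-0.346

ΔQ_A = 3837 − 4467 = -630; ΔP_B = 45.73 − 29.3 = 16.43.
Midpoints: Q̄_A = 4152.0, P̄_B = 37.52.
ε = (ΔQ_A/Q̄_A)/(ΔP_B/P̄_B) = (-630/4152.0)/(16.43/37.52) ≈ -0.346.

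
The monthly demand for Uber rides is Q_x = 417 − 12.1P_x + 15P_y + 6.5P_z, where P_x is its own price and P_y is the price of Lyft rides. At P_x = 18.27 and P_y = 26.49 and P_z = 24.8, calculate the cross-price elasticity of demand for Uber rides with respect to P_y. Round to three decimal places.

0.527

At P_x = 18.27 and P_y = 26.49 and P_z = 24.8: Q_x = 754.483.
∂Q_x/∂P_y = 15.
ε = (∂Q_x/∂P_y)(P_y/Q_x) = 15 × (26.49/754.483) ≈ 0.527.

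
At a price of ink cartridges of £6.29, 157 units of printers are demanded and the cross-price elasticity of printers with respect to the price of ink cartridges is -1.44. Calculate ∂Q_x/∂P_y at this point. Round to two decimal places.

ε = (∂Q_x/∂P_y)·(P_y/Q_x) ⇒ ∂Q_x/∂P_y = ε·Q_x/P_y = -1.44 × 157/6.29 ≈ -35.94.

-35.94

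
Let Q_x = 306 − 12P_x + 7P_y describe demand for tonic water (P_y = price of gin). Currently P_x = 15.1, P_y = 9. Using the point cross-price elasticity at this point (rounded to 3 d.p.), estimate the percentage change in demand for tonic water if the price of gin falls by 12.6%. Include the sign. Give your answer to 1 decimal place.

At P_x = 15.1, P_y = 9: Q_x = 187.8.
∂Q_x/∂P_y = 7.
ε = (∂Q_x/∂P_y)(P_y/Q_x) = 7.0000 × 9/187.8 ≈ 0.335.
%ΔQ_x ≈ ε × %ΔP_y = 0.335 × (-12.6%) = -4.2%.

-4.2%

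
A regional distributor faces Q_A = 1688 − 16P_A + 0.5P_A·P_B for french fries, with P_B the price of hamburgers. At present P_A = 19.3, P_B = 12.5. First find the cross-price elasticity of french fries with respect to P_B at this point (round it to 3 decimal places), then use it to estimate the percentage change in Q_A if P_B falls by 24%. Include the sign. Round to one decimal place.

-1.9%

At P_A = 19.3, P_B = 12.5: Q_A = 1499.825.
∂Q_A/∂P_B = 0.5P_A = 9.6500.
ε = (∂Q_A/∂P_B)(P_B/Q_A) = 9.6500 × 12.5/1499.825 ≈ 0.080.
%ΔQ_A ≈ ε × %ΔP_B = 0.080 × (-24%) = -1.9%.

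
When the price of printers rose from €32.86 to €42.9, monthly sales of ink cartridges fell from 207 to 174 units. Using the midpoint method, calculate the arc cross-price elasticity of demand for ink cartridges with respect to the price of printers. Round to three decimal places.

-0.654

ΔQ_A = 174 − 207 = -33; ΔP_B = 42.9 − 32.86 = 10.04.
Midpoints: Q̄_A = 190.5, P̄_B = 37.88.
ε = (ΔQ_A/Q̄_A)/(ΔP_B/P̄_B) = (-33/190.5)/(10.04/37.88) ≈ -0.654.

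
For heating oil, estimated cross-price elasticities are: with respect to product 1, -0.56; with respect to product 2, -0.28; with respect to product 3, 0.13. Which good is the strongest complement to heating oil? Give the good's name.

Complements have ε < 0. The most negative value is -0.56 (product 1).

product 1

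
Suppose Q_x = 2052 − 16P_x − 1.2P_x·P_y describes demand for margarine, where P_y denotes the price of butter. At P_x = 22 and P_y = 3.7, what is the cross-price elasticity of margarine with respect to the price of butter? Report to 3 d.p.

At P_x = 22 and P_y = 3.7: Q_x = 1602.32.
∂Q_x/∂P_y = -1.2P_x = -1.2(22) = -26.4000.
ε = (∂Q_x/∂P_y)(P_y/Q_x) = -26.4000 × (3.7/1602.32) ≈ -0.061.

-0.061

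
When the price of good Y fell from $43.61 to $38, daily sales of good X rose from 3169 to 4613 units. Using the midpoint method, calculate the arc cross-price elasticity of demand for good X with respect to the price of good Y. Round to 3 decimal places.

ΔQ_X = 4613 − 3169 = 1444; ΔP_Y = 38 − 43.61 = -5.61.
Midpoints: Q̄_X = 3891.0, P̄_Y = 40.80.
ε = (ΔQ_X/Q̄_X)/(ΔP_Y/P̄_Y) = (1444/3891.0)/(-5.61/40.80) ≈ -2.699.
ε < 0: good X and good Y are complements.

-2.699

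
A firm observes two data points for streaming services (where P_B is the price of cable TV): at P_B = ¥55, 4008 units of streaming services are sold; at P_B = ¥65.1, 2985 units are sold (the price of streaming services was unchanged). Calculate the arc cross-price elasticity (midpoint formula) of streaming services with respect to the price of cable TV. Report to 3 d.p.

-1.740

ΔQ_A = 2985 − 4008 = -1023; ΔP_B = 65.1 − 55 = 10.1.
Midpoints: Q̄_A = 3496.5, P̄_B = 60.05.
ε = (ΔQ_A/Q̄_A)/(ΔP_B/P̄_B) = (-1023/3496.5)/(10.1/60.05) ≈ -1.740.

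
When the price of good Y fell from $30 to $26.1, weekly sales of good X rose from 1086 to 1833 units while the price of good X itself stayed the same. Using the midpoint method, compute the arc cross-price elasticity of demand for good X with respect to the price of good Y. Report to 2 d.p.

-3.68

ΔQ_X = 1833 − 1086 = 747; ΔP_Y = 26.1 − 30 = -3.9.
Midpoints: Q̄_X = 1459.5, P̄_Y = 28.05.
ε = (ΔQ_X/Q̄_X)/(ΔP_Y/P̄_Y) = (747/1459.5)/(-3.9/28.05) ≈ -3.68.
ε < 0: good X and good Y are complements.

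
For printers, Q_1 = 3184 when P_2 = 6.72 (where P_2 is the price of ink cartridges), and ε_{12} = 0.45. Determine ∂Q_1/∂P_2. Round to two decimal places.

213.21

ε = (∂Q_1/∂P_2)·(P_2/Q_1) ⇒ ∂Q_1/∂P_2 = ε·Q_1/P_2 = 0.45 × 3184/6.72 ≈ 213.21.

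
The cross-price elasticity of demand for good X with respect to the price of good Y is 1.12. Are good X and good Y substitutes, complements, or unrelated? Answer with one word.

substitutes

ε = 1.12 > 0, so a higher price of good Y raises demand for good X: substitutes.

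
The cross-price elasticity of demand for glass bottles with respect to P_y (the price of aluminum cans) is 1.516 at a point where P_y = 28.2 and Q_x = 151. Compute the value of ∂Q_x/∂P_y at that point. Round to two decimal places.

ε = (∂Q_x/∂P_y)·(P_y/Q_x) ⇒ ∂Q_x/∂P_y = ε·Q_x/P_y = 1.516 × 151/28.2 ≈ 8.12.

8.12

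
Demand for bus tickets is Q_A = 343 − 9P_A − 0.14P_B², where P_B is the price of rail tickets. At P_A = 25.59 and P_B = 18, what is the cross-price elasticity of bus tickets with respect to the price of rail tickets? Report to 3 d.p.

-1.347

At P_A = 25.59 and P_B = 18: Q_A = 67.33.
∂Q_A/∂P_B = -0.28P_B = -0.28(18) = -5.0400.
ε = (∂Q_A/∂P_B)(P_B/Q_A) = -5.0400 × (18/67.33) ≈ -1.347.
ε < 0: complements.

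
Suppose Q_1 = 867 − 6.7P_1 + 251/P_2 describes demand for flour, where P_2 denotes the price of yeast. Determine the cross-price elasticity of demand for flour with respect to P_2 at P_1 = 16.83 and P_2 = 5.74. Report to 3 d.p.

At P_1 = 16.83 and P_2 = 5.74: Q_1 = 797.967.
∂Q_1/∂P_2 = −251/P_2² = -7.6182.
ε = (∂Q_1/∂P_2)(P_2/Q_1) = -7.6182 × (5.74/797.967) ≈ -0.055.

-0.055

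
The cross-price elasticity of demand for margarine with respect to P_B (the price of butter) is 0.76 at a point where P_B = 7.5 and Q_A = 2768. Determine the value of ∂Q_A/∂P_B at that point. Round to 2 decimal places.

ε = (∂Q_A/∂P_B)·(P_B/Q_A) ⇒ ∂Q_A/∂P_B = ε·Q_A/P_B = 0.76 × 2768/7.5 ≈ 280.49.

280.49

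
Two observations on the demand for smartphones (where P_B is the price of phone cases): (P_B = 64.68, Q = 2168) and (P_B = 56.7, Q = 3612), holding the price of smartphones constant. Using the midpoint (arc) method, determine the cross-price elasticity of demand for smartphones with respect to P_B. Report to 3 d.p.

ΔQ_A = 3612 − 2168 = 1444; ΔP_B = 56.7 − 64.68 = -7.98.
Midpoints: Q̄_A = 2890.0, P̄_B = 60.69.
ε = (ΔQ_A/Q̄_A)/(ΔP_B/P̄_B) = (1444/2890.0)/(-7.98/60.69) ≈ -3.800.

-3.800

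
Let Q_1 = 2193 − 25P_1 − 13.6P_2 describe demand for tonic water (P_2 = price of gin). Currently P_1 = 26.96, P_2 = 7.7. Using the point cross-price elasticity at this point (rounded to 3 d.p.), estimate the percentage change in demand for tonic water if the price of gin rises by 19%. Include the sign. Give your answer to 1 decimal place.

At P_1 = 26.96, P_2 = 7.7: Q_1 = 1414.28.
∂Q_1/∂P_2 = -13.6.
ε = (∂Q_1/∂P_2)(P_2/Q_1) = -13.6000 × 7.7/1414.28 ≈ -0.074.
%ΔQ_1 ≈ ε × %ΔP_2 = -0.074 × (19%) = -1.4%.

-1.4%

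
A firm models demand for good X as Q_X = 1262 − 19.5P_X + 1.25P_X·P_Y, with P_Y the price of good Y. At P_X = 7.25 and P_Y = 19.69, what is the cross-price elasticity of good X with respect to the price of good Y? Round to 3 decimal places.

0.137

At P_X = 7.25 and P_Y = 19.69: Q_X = 1299.066.
∂Q_X/∂P_Y = 1.25P_X = 1.25(7.25) = 9.0625.
ε = (∂Q_X/∂P_Y)(P_Y/Q_X) = 9.0625 × (19.69/1299.066) ≈ 0.137.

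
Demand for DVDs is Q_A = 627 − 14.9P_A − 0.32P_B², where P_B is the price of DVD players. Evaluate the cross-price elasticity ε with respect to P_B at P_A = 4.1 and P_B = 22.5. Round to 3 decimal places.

-0.802

At P_A = 4.1 and P_B = 22.5: Q_A = 403.91.
∂Q_A/∂P_B = -0.64P_B = -0.64(22.5) = -14.4000.
ε = (∂Q_A/∂P_B)(P_B/Q_A) = -14.4000 × (22.5/403.91) ≈ -0.802.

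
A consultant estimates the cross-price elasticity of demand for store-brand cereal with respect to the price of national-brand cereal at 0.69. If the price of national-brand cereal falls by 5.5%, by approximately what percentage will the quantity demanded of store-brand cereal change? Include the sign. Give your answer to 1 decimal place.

%ΔQ ≈ ε × %ΔP of national-brand cereal = 0.69 × (-5.5%) = -3.8%.

-3.8%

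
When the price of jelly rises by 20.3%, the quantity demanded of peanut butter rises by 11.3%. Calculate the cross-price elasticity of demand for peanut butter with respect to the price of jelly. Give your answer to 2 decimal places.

ε = (%ΔQ of peanut butter) / (%ΔP of jelly) = (11.3%) / (20.3%) ≈ 0.56.

0.56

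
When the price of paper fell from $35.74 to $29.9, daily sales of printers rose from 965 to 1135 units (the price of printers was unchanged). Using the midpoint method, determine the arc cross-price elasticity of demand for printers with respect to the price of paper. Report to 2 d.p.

-0.91

ΔQ_A = 1135 − 965 = 170; ΔP_B = 29.9 − 35.74 = -5.84.
Midpoints: Q̄_A = 1050.0, P̄_B = 32.82.
ε = (ΔQ_A/Q̄_A)/(ΔP_B/P̄_B) = (170/1050.0)/(-5.84/32.82) ≈ -0.91.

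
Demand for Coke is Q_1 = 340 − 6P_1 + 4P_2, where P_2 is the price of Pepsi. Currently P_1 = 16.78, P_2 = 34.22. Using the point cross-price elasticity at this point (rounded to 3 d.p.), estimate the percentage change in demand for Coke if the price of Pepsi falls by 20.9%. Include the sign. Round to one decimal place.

At P_1 = 16.78, P_2 = 34.22: Q_1 = 376.2.
∂Q_1/∂P_2 = 4.
ε = (∂Q_1/∂P_2)(P_2/Q_1) = 4.0000 × 34.22/376.2 ≈ 0.364.
%ΔQ_1 ≈ ε × %ΔP_2 = 0.364 × (-20.9%) = -7.6%.

-7.6%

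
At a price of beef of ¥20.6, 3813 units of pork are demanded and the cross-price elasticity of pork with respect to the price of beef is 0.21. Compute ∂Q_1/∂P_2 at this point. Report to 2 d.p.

ε = (∂Q_1/∂P_2)·(P_2/Q_1) ⇒ ∂Q_1/∂P_2 = ε·Q_1/P_2 = 0.21 × 3813/20.6 ≈ 38.87.

38.87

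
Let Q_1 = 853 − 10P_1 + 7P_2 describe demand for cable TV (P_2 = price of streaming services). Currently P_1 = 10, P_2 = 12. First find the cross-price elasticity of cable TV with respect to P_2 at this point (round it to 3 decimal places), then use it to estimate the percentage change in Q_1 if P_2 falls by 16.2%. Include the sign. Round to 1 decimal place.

-1.6%

At P_1 = 10, P_2 = 12: Q_1 = 837.
∂Q_1/∂P_2 = 7.
ε = (∂Q_1/∂P_2)(P_2/Q_1) = 7.0000 × 12/837 ≈ 0.100.
%ΔQ_1 ≈ ε × %ΔP_2 = 0.100 × (-16.2%) = -1.6%.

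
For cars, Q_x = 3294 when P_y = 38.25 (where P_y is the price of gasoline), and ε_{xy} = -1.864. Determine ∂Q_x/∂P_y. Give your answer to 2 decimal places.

ε = (∂Q_x/∂P_y)·(P_y/Q_x) ⇒ ∂Q_x/∂P_y = ε·Q_x/P_y = -1.864 × 3294/38.25 ≈ -160.52.

-160.52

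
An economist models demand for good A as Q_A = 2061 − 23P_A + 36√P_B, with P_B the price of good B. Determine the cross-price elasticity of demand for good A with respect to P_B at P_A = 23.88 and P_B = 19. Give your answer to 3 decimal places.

At P_A = 23.88 and P_B = 19: Q_A = 1668.680.
∂Q_A/∂P_B = 36/(2√P_B) = 36/(2√19) = 4.1295.
ε = (∂Q_A/∂P_B)(P_B/Q_A) = 4.1295 × (19/1668.680) ≈ 0.047.

0.047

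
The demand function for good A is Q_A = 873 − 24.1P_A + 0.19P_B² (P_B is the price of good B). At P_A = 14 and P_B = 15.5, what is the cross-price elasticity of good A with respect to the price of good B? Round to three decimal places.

0.157

At P_A = 14 and P_B = 15.5: Q_A = 581.247.
∂Q_A/∂P_B = 0.38P_B = 0.38(15.5) = 5.8900.
ε = (∂Q_A/∂P_B)(P_B/Q_A) = 5.8900 × (15.5/581.247) ≈ 0.157.
ε > 0: substitutes.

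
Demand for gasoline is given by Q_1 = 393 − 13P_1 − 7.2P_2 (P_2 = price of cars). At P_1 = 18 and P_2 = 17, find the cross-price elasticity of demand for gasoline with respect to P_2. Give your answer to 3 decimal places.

At P_1 = 18 and P_2 = 17: Q_1 = 36.6.
∂Q_1/∂P_2 = -7.2.
ε = (∂Q_1/∂P_2)(P_2/Q_1) = -7.2 × (17/36.6) ≈ -3.344.
Since ε < 0, gasoline and cars are complements.

-3.344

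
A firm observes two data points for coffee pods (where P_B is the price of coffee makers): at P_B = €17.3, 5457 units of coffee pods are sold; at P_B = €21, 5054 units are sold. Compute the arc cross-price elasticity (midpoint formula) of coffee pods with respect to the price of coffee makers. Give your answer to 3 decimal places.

-0.397

ΔQ_A = 5054 − 5457 = -403; ΔP_B = 21 − 17.3 = 3.7.
Midpoints: Q̄_A = 5255.5, P̄_B = 19.15.
ε = (ΔQ_A/Q̄_A)/(ΔP_B/P̄_B) = (-403/5255.5)/(3.7/19.15) ≈ -0.397.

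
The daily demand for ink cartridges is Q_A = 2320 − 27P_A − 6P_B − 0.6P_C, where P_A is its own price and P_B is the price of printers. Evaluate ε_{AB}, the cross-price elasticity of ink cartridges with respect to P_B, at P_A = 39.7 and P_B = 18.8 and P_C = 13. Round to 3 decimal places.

-0.100

At P_A = 39.7 and P_B = 18.8 and P_C = 13: Q_A = 1127.5.
∂Q_A/∂P_B = -6.
ε = (∂Q_A/∂P_B)(P_B/Q_A) = -6 × (18.8/1127.5) ≈ -0.100.
Since ε < 0, ink cartridges and printers are complements.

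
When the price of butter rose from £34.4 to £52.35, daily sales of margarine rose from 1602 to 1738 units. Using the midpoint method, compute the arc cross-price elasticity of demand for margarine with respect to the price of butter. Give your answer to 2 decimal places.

ΔQ_A = 1738 − 1602 = 136; ΔP_B = 52.35 − 34.4 = 17.95.
Midpoints: Q̄_A = 1670.0, P̄_B = 43.38.
ε = (ΔQ_A/Q̄_A)/(ΔP_B/P̄_B) = (136/1670.0)/(17.95/43.38) ≈ 0.20.

0.20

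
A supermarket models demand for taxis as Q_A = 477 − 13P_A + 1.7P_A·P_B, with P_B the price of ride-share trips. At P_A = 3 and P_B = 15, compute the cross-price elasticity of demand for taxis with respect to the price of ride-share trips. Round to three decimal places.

0.149

At P_A = 3 and P_B = 15: Q_A = 514.5.
∂Q_A/∂P_B = 1.7P_A = 1.7(3) = 5.1000.
ε = (∂Q_A/∂P_B)(P_B/Q_A) = 5.1000 × (15/514.5) ≈ 0.149.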